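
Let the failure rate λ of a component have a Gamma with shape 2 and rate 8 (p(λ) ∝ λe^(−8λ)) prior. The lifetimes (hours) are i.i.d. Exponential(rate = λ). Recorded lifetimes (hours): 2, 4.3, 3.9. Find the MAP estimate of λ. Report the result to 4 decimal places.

λ̂_MAP = 0.2198

The Exponential(rate=λ) likelihood is ∝ λ^n e^(−λΣtᵢ). Here n = 3 and Σtᵢ = 2 + 4.3 + 3.9 = 10.2.
Posterior ∝ λe^(−8λ) · λ^3e^(−10.2λ) = λ^4e^(−18.2λ), i.e. Gamma(5, 18.2).
Mode = (a−1)/b = 4/18.2 ≈ 0.2198.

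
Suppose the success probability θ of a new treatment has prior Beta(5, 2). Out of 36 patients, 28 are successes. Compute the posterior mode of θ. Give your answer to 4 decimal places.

θ̂_MAP = 0.7805

Prior: Beta(5, 2).
Data: 28 successes in 36 trials. The binomial likelihood contributes θ^28(1−θ)^8, so the posterior is Beta(5+28, 2+8) = Beta(33, 10).
For Beta(a, b) with a, b > 1 the mode is (a−1)/(a+b−2) = 32/41 ≈ 0.7805.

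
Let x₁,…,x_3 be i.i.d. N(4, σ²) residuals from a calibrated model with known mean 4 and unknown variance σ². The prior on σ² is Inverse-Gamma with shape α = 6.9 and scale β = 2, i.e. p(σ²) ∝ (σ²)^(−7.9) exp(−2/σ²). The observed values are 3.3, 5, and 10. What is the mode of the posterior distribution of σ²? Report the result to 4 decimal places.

Sum of squared deviations about the known mean: SS = (3.3−4)² + (5−4)² + (10−4)² = 37.49.
The Normal likelihood contributes (σ²)^(−n/2) exp(−SS/(2σ²)), so the posterior is Inverse-Gamma(α + n/2, β + SS/2) = Inverse-Gamma(8.4, 20.745).
The mode of Inverse-Gamma(a, b) is b/(a+1) = 20.745/9.4 ≈ 2.2069.

σ̂²_MAP = 2.2069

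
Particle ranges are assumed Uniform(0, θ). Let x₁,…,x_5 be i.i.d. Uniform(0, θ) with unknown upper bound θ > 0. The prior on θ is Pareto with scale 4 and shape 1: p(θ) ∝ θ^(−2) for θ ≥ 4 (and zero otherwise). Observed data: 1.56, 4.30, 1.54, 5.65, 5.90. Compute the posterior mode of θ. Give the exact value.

The Uniform(0, θ) likelihood is θ^(−n) for θ ≥ max(xᵢ), zero otherwise. Here max(xᵢ) = 5.90.
Posterior ∝ θ^(−2) · θ^(−5) = θ^(−7) on θ ≥ max(4, 5.90) = 5.90.
This density is strictly decreasing in θ, so the posterior mode lies at the lower boundary of the support.

θ̂_MAP = 5.90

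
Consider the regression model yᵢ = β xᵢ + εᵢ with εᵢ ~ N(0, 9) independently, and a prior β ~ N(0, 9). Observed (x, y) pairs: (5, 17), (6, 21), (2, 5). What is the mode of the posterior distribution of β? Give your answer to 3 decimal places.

β̂_MAP = 3.348

log p(β | y) = −Σ(yᵢ − βxᵢ)²/(2·9) − β²/(2·9) + const.
Setting the derivative to zero: Σxᵢ(yᵢ − βxᵢ)/9 − β/9 = 0, so β = Σxᵢyᵢ / (Σxᵢ² + σ²/τ²).
Σxᵢyᵢ = 5·17 + 6·21 + 2·5 = 221; Σxᵢ² = 65; σ²/τ² = 1.
β̂_MAP = 221 / (65 + 1) = 221/66 ≈ 3.348.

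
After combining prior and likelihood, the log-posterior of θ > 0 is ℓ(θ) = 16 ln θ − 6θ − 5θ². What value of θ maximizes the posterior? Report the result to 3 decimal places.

ℓ'(θ) = 16/θ − 6 − 10θ. Setting this to zero and multiplying by θ: 10θ² + 6θ − 16 = 0.
θ = (−6 + √(6² + 4·10·16)) / (2·10) = (−6 + √676) / 20 = (−6 + 26)/20 = 1.
ℓ''(θ) = −16/θ² − 10 < 0, confirming a maximum.

θ̂_MAP = 1.000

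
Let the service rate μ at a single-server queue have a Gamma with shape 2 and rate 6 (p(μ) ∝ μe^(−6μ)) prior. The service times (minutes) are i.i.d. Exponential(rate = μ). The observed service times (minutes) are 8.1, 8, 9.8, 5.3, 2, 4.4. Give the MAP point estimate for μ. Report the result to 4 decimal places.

μ̂_MAP = 0.1606

The Exponential(rate=μ) likelihood is ∝ μ^n e^(−μΣtᵢ). Here n = 6 and Σtᵢ = 8.1 + 8 + 9.8 + 5.3 + 2 + 4.4 = 37.6.
Posterior ∝ μe^(−6μ) · μ^6e^(−37.6μ) = μ^7e^(−43.6μ), i.e. Gamma(8, 43.6).
Mode = (a−1)/b = 7/43.6 ≈ 0.1606.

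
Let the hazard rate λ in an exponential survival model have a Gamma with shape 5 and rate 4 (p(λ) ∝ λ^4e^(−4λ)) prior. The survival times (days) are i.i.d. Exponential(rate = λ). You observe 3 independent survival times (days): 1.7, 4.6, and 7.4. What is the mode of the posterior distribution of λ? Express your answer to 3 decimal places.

The Exponential(rate=λ) likelihood is ∝ λ^n e^(−λΣtᵢ). Here n = 3 and Σtᵢ = 1.7 + 4.6 + 7.4 = 13.7.
Posterior ∝ λ^4e^(−4λ) · λ^3e^(−13.7λ) = λ^7e^(−17.7λ), i.e. Gamma(8, 17.7).
Mode = (a−1)/b = 7/17.7 ≈ 0.395.

λ̂_MAP = 0.395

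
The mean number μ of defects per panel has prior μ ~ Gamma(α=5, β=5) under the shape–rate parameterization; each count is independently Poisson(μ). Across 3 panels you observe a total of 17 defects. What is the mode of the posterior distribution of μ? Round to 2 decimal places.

μ̂_MAP = 2.63

Σxᵢ = 17, n = 3.
Posterior ∝ μ^4e^(−5μ) · μ^17e^(−3μ) = μ^21e^(−8μ), i.e. Gamma(shape=22, rate=8).
The mode of a Gamma(a, b) with a ≥ 1 (shape–rate) is (a−1)/b = 21/8 ≈ 2.63.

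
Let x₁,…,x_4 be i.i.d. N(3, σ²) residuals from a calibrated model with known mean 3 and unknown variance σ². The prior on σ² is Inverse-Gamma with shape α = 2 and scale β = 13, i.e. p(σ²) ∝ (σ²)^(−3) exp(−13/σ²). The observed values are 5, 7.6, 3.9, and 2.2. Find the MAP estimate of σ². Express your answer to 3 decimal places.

Sum of squared deviations about the known mean: SS = (5−3)² + (7.6−3)² + (3.9−3)² + (2.2−3)² = 26.61.
The Normal likelihood contributes (σ²)^(−n/2) exp(−SS/(2σ²)), so the posterior is Inverse-Gamma(α + n/2, β + SS/2) = Inverse-Gamma(4, 26.305).
The mode of Inverse-Gamma(a, b) is b/(a+1) = 26.305/5 ≈ 5.261.

σ̂²_MAP = 5.261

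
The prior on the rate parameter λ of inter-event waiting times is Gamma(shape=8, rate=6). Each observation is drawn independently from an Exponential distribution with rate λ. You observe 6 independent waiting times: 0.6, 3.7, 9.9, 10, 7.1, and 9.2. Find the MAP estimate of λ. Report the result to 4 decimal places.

λ̂_MAP = 0.2796

The Exponential(rate=λ) likelihood is ∝ λ^n e^(−λΣtᵢ). Here n = 6 and Σtᵢ = 0.6 + 3.7 + 9.9 + 10 + 7.1 + 9.2 = 40.5.
Posterior ∝ λ^7e^(−6λ) · λ^6e^(−40.5λ) = λ^13e^(−46.5λ), i.e. Gamma(14, 46.5).
Mode = (a−1)/b = 13/46.5 ≈ 0.2796.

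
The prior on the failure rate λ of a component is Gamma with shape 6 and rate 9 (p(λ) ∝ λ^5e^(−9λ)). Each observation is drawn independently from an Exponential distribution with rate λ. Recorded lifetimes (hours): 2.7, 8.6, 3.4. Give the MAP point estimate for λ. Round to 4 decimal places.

λ̂_MAP = 0.3376

The Exponential(rate=λ) likelihood is ∝ λ^n e^(−λΣtᵢ). Here n = 3 and Σtᵢ = 2.7 + 8.6 + 3.4 = 14.7.
Posterior ∝ λ^5e^(−9λ) · λ^3e^(−14.7λ) = λ^8e^(−23.7λ), i.e. Gamma(9, 23.7).
Mode = (a−1)/b = 8/23.7 ≈ 0.3376.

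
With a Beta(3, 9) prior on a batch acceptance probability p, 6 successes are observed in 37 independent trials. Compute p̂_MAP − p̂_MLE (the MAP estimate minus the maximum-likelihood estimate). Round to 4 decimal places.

Posterior is Beta(9, 40); MAP = (9−1)/(49−2) = 8/47 ≈ 0.17021.
MLE ignores the prior: p̂_MLE = k/n = 6/37 ≈ 0.16216.
Difference = 8/47 − 6/37 = 14/1739 ≈ 0.0081.

MAP − MLE = 0.0081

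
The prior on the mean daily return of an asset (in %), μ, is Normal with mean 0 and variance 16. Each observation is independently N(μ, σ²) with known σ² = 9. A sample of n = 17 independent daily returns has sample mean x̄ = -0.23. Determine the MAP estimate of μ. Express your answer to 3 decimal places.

μ̂_MAP = -0.223

n = 17, x̄ = -0.23.
For a Normal prior and Normal likelihood with known variance, the posterior is Normal; its mode equals its mean, the precision-weighted average.
Prior precision 1/σ₀² = 1/16 = 0.0625; data precision n/σ² = 17/9.
μ̂ = (0.0625·0 + (17/9)·(-0.23)) / (0.0625 + 17/9) = (-391/900)/(281/144) = -1564/7025 ≈ -0.223.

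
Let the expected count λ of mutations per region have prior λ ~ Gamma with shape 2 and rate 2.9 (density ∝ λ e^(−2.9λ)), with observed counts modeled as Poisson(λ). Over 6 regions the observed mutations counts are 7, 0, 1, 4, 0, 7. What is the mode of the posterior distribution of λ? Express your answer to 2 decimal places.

λ̂_MAP = 2.25

Σxᵢ = 7+0+1+4+0+7 = 19, with n = 6.
Posterior ∝ λe^(−2.9λ) · λ^19e^(−6λ) = λ^20e^(−8.9λ), i.e. Gamma(shape=21, rate=8.9).
The mode of a Gamma(a, b) with a ≥ 1 (shape–rate) is (a−1)/b = 20/8.9 ≈ 2.25.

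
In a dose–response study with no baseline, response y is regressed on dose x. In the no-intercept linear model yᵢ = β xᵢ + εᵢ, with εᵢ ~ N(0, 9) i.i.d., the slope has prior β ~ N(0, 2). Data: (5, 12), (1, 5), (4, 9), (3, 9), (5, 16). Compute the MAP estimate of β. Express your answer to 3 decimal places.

log p(β | y) = −Σ(yᵢ − βxᵢ)²/(2·9) − β²/(2·2) + const.
Setting the derivative to zero: Σxᵢ(yᵢ − βxᵢ)/9 − β/2 = 0, so β = Σxᵢyᵢ / (Σxᵢ² + σ²/τ²).
Σxᵢyᵢ = 5·12 + 1·5 + 4·9 + 3·9 + 5·16 = 208; Σxᵢ² = 76; σ²/τ² = 4.5.
β̂_MAP = 208 / (76 + 4.5) = 208/80.5 ≈ 2.584.

β̂_MAP = 2.584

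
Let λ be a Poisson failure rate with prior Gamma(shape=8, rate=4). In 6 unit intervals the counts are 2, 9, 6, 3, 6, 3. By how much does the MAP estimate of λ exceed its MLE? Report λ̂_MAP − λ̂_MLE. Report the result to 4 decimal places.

Σxᵢ = 29. Posterior is Gamma(37, 10); MAP = (37−1)/10 = 36/10 ≈ 3.60000.
MLE = x̄ = 29/6 ≈ 4.83333.
Difference = 36/10 − 29/6 = -37/30 ≈ -1.2333.

MAP − MLE = -1.2333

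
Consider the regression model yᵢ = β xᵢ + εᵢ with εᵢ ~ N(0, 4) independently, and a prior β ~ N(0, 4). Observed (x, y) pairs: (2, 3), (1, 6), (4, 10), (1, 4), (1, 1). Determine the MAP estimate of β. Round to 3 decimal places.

β̂_MAP = 2.375

log p(β | y) = −Σ(yᵢ − βxᵢ)²/(2·4) − β²/(2·4) + const.
Setting the derivative to zero: Σxᵢ(yᵢ − βxᵢ)/4 − β/4 = 0, so β = Σxᵢyᵢ / (Σxᵢ² + σ²/τ²).
Σxᵢyᵢ = 2·3 + 1·6 + 4·10 + 1·4 + 1·1 = 57; Σxᵢ² = 23; σ²/τ² = 1.
β̂_MAP = 57 / (23 + 1) = 57/24 ≈ 2.375.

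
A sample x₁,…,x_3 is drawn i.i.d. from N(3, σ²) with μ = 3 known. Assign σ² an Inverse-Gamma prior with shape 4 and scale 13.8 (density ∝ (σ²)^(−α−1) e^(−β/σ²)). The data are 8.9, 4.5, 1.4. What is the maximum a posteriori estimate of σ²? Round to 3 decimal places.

Sum of squared deviations about the known mean: SS = (8.9−3)² + (4.5−3)² + (1.4−3)² = 39.62.
The Normal likelihood contributes (σ²)^(−n/2) exp(−SS/(2σ²)), so the posterior is Inverse-Gamma(α + n/2, β + SS/2) = Inverse-Gamma(5.5, 33.61).
The mode of Inverse-Gamma(a, b) is b/(a+1) = 33.61/6.5 ≈ 5.171.

σ̂²_MAP = 5.171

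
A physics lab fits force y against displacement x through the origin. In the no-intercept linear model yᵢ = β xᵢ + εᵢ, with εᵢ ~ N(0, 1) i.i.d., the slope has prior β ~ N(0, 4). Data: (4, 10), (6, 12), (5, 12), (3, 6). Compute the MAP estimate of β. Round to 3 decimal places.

log p(β | y) = −Σ(yᵢ − βxᵢ)²/(2·1) − β²/(2·4) + const.
Setting the derivative to zero: Σxᵢ(yᵢ − βxᵢ)/1 − β/4 = 0, so β = Σxᵢyᵢ / (Σxᵢ² + σ²/τ²).
Σxᵢyᵢ = 4·10 + 6·12 + 5·12 + 3·6 = 190; Σxᵢ² = 86; σ²/τ² = 0.25.
β̂_MAP = 190 / (86 + 0.25) = 190/86.25 ≈ 2.203.

β̂_MAP = 2.203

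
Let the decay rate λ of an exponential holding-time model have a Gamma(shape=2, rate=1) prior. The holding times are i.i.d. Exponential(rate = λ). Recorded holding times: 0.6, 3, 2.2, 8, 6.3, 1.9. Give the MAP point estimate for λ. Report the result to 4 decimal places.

λ̂_MAP = 0.3043

The Exponential(rate=λ) likelihood is ∝ λ^n e^(−λΣtᵢ). Here n = 6 and Σtᵢ = 0.6 + 3 + 2.2 + 8 + 6.3 + 1.9 = 22.
Posterior ∝ λe^(−1λ) · λ^6e^(−22λ) = λ^7e^(−23λ), i.e. Gamma(8, 23).
Mode = (a−1)/b = 7/23 ≈ 0.3043.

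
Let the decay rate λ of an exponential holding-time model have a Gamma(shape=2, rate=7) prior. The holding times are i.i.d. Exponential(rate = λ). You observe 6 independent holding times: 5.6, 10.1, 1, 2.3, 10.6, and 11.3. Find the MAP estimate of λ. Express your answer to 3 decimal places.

The Exponential(rate=λ) likelihood is ∝ λ^n e^(−λΣtᵢ). Here n = 6 and Σtᵢ = 5.6 + 10.1 + 1 + 2.3 + 10.6 + 11.3 = 40.9.
Posterior ∝ λe^(−7λ) · λ^6e^(−40.9λ) = λ^7e^(−47.9λ), i.e. Gamma(8, 47.9).
Mode = (a−1)/b = 7/47.9 ≈ 0.146.

λ̂_MAP = 0.146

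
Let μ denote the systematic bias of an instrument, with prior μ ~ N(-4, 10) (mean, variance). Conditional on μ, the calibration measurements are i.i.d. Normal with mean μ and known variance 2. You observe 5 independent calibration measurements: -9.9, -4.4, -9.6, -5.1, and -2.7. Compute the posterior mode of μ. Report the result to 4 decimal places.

μ̂_MAP = -6.2500

n = 5; x̄ = ((-9.9) + (-4.4) + (-9.6) + (-5.1) + (-2.7))/5 = -31.7/5 = -6.34.
For a Normal prior and Normal likelihood with known variance, the posterior is Normal; its mode equals its mean, the precision-weighted average.
Prior precision 1/σ₀² = 1/10 = 0.1; data precision n/σ² = 5/2 = 2.5.
μ̂ = (0.1·(-4) + 2.5·(-6.34)) / (0.1 + 2.5) = (-16.25)/2.6 = -6.2500.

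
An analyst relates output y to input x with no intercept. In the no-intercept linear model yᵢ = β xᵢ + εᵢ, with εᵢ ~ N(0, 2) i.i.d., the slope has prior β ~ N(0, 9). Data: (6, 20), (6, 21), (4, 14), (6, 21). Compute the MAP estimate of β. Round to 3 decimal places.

β̂_MAP = 3.445

log p(β | y) = −Σ(yᵢ − βxᵢ)²/(2·2) − β²/(2·9) + const.
Setting the derivative to zero: Σxᵢ(yᵢ − βxᵢ)/2 − β/9 = 0, so β = Σxᵢyᵢ / (Σxᵢ² + σ²/τ²).
Σxᵢyᵢ = 6·20 + 6·21 + 4·14 + 6·21 = 428; Σxᵢ² = 124; σ²/τ² = 2/9.
β̂_MAP = 428 / (124 + 2/9) = 428/(1118/9) = 1926/559 ≈ 3.445.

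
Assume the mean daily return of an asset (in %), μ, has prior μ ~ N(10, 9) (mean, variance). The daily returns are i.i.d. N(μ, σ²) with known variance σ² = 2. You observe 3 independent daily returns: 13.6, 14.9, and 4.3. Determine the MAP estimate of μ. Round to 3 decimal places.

μ̂_MAP = 10.869

n = 3; x̄ = (13.6 + 14.9 + 4.3)/3 = 32.8/3 = 164/15 ≈ 10.9333.
For a Normal prior and Normal likelihood with known variance, the posterior is Normal; its mode equals its mean, the precision-weighted average.
Prior precision 1/σ₀² = 1/9; data precision n/σ² = 3/2 = 1.5.
μ̂ = ((1/9)·10 + 1.5·(164/15)) / (1/9 + 1.5) = (788/45)/(29/18) = 1576/145 ≈ 10.869.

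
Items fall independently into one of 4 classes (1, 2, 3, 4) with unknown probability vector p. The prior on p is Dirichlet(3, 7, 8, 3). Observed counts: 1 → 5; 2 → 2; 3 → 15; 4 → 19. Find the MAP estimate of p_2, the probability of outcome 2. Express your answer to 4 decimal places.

The posterior is Dirichlet(αᵢ + nᵢ) = Dirichlet(8, 9, 23, 22).
For a Dirichlet(a₁,…,a_K) with all aᵢ > 1, the mode has j-th component (aⱼ − 1)/(Σaᵢ − K).
Here Σaᵢ = 62 and K = 4, so p_2 = (9 − 1)/(62 − 4) = 8/58 ≈ 0.1379.

MAP estimate: 0.1379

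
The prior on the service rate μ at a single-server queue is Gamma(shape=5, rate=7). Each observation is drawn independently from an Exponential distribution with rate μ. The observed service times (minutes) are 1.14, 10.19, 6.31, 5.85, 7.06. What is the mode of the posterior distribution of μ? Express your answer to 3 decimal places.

μ̂_MAP = 0.240

The Exponential(rate=μ) likelihood is ∝ μ^n e^(−μΣtᵢ). Here n = 5 and Σtᵢ = 1.14 + 10.19 + 6.31 + 5.85 + 7.06 = 30.55.
Posterior ∝ μ^4e^(−7μ) · μ^5e^(−30.55μ) = μ^9e^(−37.55μ), i.e. Gamma(10, 37.55).
Mode = (a−1)/b = 9/37.55 ≈ 0.240.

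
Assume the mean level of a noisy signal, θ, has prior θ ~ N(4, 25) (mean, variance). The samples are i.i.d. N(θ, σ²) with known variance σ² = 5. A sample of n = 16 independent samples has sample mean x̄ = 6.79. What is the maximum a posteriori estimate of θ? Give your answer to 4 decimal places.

n = 16, x̄ = 6.79.
For a Normal prior and Normal likelihood with known variance, the posterior is Normal; its mode equals its mean, the precision-weighted average.
Prior precision 1/σ₀² = 1/25 = 0.04; data precision n/σ² = 16/5 = 3.2.
θ̂ = (0.04·4 + 3.2·6.79) / (0.04 + 3.2) = 21.888/3.24 = 304/45 ≈ 6.7556.

θ̂_MAP = 6.7556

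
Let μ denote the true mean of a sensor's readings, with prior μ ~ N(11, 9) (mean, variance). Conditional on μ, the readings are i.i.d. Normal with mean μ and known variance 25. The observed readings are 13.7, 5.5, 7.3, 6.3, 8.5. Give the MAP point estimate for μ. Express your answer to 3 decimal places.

μ̂_MAP = 9.239

n = 5; x̄ = (13.7 + 5.5 + 7.3 + 6.3 + 8.5)/5 = 41.3/5 = 8.26.
For a Normal prior and Normal likelihood with known variance, the posterior is Normal; its mode equals its mean, the precision-weighted average.
Prior precision 1/σ₀² = 1/9; data precision n/σ² = 5/25 = 0.2.
μ̂ = ((1/9)·11 + 0.2·8.26) / (1/9 + 0.2) = (6467/2250)/(14/45) = 6467/700 ≈ 9.239.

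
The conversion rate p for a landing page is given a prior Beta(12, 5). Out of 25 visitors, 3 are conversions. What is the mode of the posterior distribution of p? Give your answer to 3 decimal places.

p̂_MAP = 0.350

Prior: Beta(12, 5).
Data: 3 successes in 25 trials. The binomial likelihood contributes p^3(1−p)^22, so the posterior is Beta(12+3, 5+22) = Beta(15, 27).
For Beta(a, b) with a, b > 1 the mode is (a−1)/(a+b−2) = 14/40 ≈ 0.350.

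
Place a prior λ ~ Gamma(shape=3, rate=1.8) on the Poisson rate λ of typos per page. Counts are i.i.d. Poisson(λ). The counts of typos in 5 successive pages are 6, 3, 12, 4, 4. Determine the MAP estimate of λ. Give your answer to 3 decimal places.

λ̂_MAP = 4.559

Σxᵢ = 6+3+12+4+4 = 29, with n = 5.
Posterior ∝ λ^2e^(−1.8λ) · λ^29e^(−5λ) = λ^31e^(−6.8λ), i.e. Gamma(shape=32, rate=6.8).
The mode of a Gamma(a, b) with a ≥ 1 (shape–rate) is (a−1)/b = 31/6.8 ≈ 4.559.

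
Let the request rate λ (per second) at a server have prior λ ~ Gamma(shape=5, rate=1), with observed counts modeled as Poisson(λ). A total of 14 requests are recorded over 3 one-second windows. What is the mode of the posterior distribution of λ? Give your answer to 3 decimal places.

Σxᵢ = 14, n = 3.
Posterior ∝ λ^4e^(−1λ) · λ^14e^(−3λ) = λ^18e^(−4λ), i.e. Gamma(shape=19, rate=4).
The mode of a Gamma(a, b) with a ≥ 1 (shape–rate) is (a−1)/b = 18/4 ≈ 4.500.

λ̂_MAP = 4.500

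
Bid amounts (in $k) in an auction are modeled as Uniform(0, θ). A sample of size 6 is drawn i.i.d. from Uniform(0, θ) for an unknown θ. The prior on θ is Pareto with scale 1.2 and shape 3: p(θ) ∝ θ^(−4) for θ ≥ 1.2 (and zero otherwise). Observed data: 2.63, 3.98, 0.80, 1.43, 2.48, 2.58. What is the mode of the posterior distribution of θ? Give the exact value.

The Uniform(0, θ) likelihood is θ^(−n) for θ ≥ max(xᵢ), zero otherwise. Here max(xᵢ) = 3.98.
Posterior ∝ θ^(−4) · θ^(−6) = θ^(−10) on θ ≥ max(1.2, 3.98) = 3.98.
This density is strictly decreasing in θ, so the posterior mode lies at the lower boundary of the support.

θ̂_MAP = 3.98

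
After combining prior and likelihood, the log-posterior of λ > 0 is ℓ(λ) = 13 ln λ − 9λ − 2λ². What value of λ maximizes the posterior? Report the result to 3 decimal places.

ℓ'(λ) = 13/λ − 9 − 4λ. Setting this to zero and multiplying by λ: 4λ² + 9λ − 13 = 0.
λ = (−9 + √(9² + 4·4·13)) / (2·4) = (−9 + √289) / 8 = (−9 + 17)/8 = 1.
ℓ''(λ) = −13/λ² − 4 < 0, confirming a maximum.

λ̂_MAP = 1.000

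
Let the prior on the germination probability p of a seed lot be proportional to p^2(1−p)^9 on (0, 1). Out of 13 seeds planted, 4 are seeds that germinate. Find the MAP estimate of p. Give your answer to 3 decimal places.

p̂_MAP = 0.250

The prior density ∝ p^2(1−p)^9 is the kernel of Beta(3, 10).
Data: 4 successes in 13 trials. The binomial likelihood contributes p^4(1−p)^9, so the posterior is Beta(3+4, 10+9) = Beta(7, 19).
For Beta(a, b) with a, b > 1 the mode is (a−1)/(a+b−2) = 6/24 ≈ 0.250.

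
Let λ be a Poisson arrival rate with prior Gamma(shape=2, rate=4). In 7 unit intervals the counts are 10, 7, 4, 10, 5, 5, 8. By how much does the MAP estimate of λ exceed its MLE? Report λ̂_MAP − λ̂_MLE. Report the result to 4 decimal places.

Σxᵢ = 49. Posterior is Gamma(51, 11); MAP = (51−1)/11 = 50/11 ≈ 4.54545.
MLE = x̄ = 49/7 ≈ 7.00000.
Difference = 50/11 − 49/7 = -27/11 ≈ -2.4545.

MAP − MLE = -2.4545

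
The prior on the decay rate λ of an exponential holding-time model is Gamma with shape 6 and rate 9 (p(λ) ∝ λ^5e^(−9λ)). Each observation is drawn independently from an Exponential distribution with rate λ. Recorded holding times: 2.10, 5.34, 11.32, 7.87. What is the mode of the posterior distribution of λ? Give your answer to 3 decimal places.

The Exponential(rate=λ) likelihood is ∝ λ^n e^(−λΣtᵢ). Here n = 4 and Σtᵢ = 2.10 + 5.34 + 11.32 + 7.87 = 26.63.
Posterior ∝ λ^5e^(−9λ) · λ^4e^(−26.63λ) = λ^9e^(−35.63λ), i.e. Gamma(10, 35.63).
Mode = (a−1)/b = 9/35.63 ≈ 0.253.

λ̂_MAP = 0.253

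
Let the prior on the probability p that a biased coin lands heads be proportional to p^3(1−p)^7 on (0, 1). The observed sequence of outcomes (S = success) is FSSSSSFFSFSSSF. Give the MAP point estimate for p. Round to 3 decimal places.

p̂_MAP = 0.500

The prior density ∝ p^3(1−p)^7 is the kernel of Beta(4, 8).
Data: 9 successes in 14 trials (from the sequence). The binomial likelihood contributes p^9(1−p)^5, so the posterior is Beta(4+9, 8+5) = Beta(13, 13).
For Beta(a, b) with a, b > 1 the mode is (a−1)/(a+b−2) = 12/24 ≈ 0.500.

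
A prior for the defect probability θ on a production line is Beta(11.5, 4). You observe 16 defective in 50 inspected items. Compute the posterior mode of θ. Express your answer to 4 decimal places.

Prior: Beta(11.5, 4).
Data: 16 successes in 50 trials. The binomial likelihood contributes θ^16(1−θ)^34, so the posterior is Beta(11.5+16, 4+34) = Beta(27.5, 38).
For Beta(a, b) with a, b > 1 the mode is (a−1)/(a+b−2) = 26.5/63.5 ≈ 0.4173.

θ̂_MAP = 0.4173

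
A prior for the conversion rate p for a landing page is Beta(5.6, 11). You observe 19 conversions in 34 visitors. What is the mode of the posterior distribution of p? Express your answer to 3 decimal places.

Prior: Beta(5.6, 11).
Data: 19 successes in 34 trials. The binomial likelihood contributes p^19(1−p)^15, so the posterior is Beta(5.6+19, 11+15) = Beta(24.6, 26).
For Beta(a, b) with a, b > 1 the mode is (a−1)/(a+b−2) = 23.6/48.6 ≈ 0.486.

p̂_MAP = 0.486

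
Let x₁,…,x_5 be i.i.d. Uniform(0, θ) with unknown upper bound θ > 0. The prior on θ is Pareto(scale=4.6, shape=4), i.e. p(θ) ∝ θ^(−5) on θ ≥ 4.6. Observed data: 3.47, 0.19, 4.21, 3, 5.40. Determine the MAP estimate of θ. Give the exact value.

θ̂_MAP = 5.40

The Uniform(0, θ) likelihood is θ^(−n) for θ ≥ max(xᵢ), zero otherwise. Here max(xᵢ) = 5.40.
Posterior ∝ θ^(−5) · θ^(−5) = θ^(−10) on θ ≥ max(4.6, 5.40) = 5.40.
This density is strictly decreasing in θ, so the posterior mode lies at the lower boundary of the support.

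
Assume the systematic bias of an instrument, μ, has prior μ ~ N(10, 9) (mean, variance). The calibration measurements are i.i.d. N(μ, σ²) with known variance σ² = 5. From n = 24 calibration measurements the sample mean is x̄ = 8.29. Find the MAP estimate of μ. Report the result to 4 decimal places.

n = 24, x̄ = 8.29.
For a Normal prior and Normal likelihood with known variance, the posterior is Normal; its mode equals its mean, the precision-weighted average.
Prior precision 1/σ₀² = 1/9; data precision n/σ² = 24/5 = 4.8.
μ̂ = ((1/9)·10 + 4.8·8.29) / (1/9 + 4.8) = (46016/1125)/(221/45) = 46016/5525 ≈ 8.3287.

μ̂_MAP = 8.3287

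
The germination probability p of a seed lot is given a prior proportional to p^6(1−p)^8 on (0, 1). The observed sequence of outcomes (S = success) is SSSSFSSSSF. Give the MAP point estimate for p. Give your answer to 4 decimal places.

p̂_MAP = 0.5833

The prior density ∝ p^6(1−p)^8 is the kernel of Beta(7, 9).
Data: 8 successes in 10 trials (from the sequence). The binomial likelihood contributes p^8(1−p)^2, so the posterior is Beta(7+8, 9+2) = Beta(15, 11).
For Beta(a, b) with a, b > 1 the mode is (a−1)/(a+b−2) = 14/24 ≈ 0.5833.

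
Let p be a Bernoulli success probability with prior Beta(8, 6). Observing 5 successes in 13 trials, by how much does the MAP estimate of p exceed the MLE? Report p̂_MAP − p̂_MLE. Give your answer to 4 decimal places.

Posterior is Beta(13, 14); MAP = (13−1)/(27−2) = 12/25 ≈ 0.48000.
MLE ignores the prior: p̂_MLE = k/n = 5/13 ≈ 0.38462.
Difference = 12/25 − 5/13 = 31/325 ≈ 0.0954.

MAP − MLE = 0.0954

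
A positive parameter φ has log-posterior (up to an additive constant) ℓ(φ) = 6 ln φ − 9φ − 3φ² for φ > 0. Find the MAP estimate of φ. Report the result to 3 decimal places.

φ̂_MAP = 0.500

ℓ'(φ) = 6/φ − 9 − 6φ. Setting this to zero and multiplying by φ: 6φ² + 9φ − 6 = 0.
φ = (−9 + √(9² + 4·6·6)) / (2·6) = (−9 + √225) / 12 = (−9 + 15)/12 = 1/2.
ℓ''(φ) = −6/φ² − 6 < 0, confirming a maximum.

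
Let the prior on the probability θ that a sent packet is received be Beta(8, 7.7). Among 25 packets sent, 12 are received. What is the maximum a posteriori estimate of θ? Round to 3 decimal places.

Prior: Beta(8, 7.7).
Data: 12 successes in 25 trials. The binomial likelihood contributes θ^12(1−θ)^13, so the posterior is Beta(8+12, 7.7+13) = Beta(20, 20.7).
For Beta(a, b) with a, b > 1 the mode is (a−1)/(a+b−2) = 19/38.7 ≈ 0.491.

θ̂_MAP = 0.491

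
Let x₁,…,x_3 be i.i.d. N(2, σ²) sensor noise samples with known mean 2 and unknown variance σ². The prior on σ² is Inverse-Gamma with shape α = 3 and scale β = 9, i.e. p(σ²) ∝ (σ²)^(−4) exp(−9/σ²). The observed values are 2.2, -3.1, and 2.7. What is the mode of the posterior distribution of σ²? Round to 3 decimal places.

σ̂²_MAP = 4.049

Sum of squared deviations about the known mean: SS = (2.2−2)² + (-3.1−2)² + (2.7−2)² = 26.54.
The Normal likelihood contributes (σ²)^(−n/2) exp(−SS/(2σ²)), so the posterior is Inverse-Gamma(α + n/2, β + SS/2) = Inverse-Gamma(4.5, 22.27).
The mode of Inverse-Gamma(a, b) is b/(a+1) = 22.27/5.5 ≈ 4.049.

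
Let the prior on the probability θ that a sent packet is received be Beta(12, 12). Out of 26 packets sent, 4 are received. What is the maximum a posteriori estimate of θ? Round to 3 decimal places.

θ̂_MAP = 0.313

Prior: Beta(12, 12).
Data: 4 successes in 26 trials. The binomial likelihood contributes θ^4(1−θ)^22, so the posterior is Beta(12+4, 12+22) = Beta(16, 34).
For Beta(a, b) with a, b > 1 the mode is (a−1)/(a+b−2) = 15/48 ≈ 0.313.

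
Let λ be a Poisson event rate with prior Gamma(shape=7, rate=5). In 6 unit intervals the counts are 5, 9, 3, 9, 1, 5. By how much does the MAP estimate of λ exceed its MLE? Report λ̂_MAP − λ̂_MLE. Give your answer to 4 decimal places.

Σxᵢ = 32. Posterior is Gamma(39, 11); MAP = (39−1)/11 = 38/11 ≈ 3.45455.
MLE = x̄ = 32/6 ≈ 5.33333.
Difference = 38/11 − 32/6 = -62/33 ≈ -1.8788.

MAP − MLE = -1.8788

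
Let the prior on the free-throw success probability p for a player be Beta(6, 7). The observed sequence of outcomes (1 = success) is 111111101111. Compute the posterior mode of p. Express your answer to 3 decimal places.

p̂_MAP = 0.696

Prior: Beta(6, 7).
Data: 11 successes in 12 trials (from the sequence). The binomial likelihood contributes p^11(1−p)^1, so the posterior is Beta(6+11, 7+1) = Beta(17, 8).
For Beta(a, b) with a, b > 1 the mode is (a−1)/(a+b−2) = 16/23 ≈ 0.696.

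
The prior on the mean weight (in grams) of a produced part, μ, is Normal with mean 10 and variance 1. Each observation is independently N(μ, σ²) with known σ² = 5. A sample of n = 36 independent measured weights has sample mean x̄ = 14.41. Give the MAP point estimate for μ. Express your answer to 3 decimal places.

n = 36, x̄ = 14.41.
For a Normal prior and Normal likelihood with known variance, the posterior is Normal; its mode equals its mean, the precision-weighted average.
Prior precision 1/σ₀² = 1/1 = 1; data precision n/σ² = 36/5 = 7.2.
μ̂ = (1·10 + 7.2·14.41) / (1 + 7.2) = 113.752/8.2 = 14219/1025 ≈ 13.872.

μ̂_MAP = 13.872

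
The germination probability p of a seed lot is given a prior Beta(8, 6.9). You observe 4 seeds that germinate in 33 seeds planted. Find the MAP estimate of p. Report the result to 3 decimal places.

Prior: Beta(8, 6.9).
Data: 4 successes in 33 trials. The binomial likelihood contributes p^4(1−p)^29, so the posterior is Beta(8+4, 6.9+29) = Beta(12, 35.9).
For Beta(a, b) with a, b > 1 the mode is (a−1)/(a+b−2) = 11/45.9 ≈ 0.240.

p̂_MAP = 0.240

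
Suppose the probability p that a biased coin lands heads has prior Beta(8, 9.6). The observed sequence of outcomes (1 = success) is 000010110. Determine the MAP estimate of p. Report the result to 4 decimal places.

Prior: Beta(8, 9.6).
Data: 3 successes in 9 trials (from the sequence). The binomial likelihood contributes p^3(1−p)^6, so the posterior is Beta(8+3, 9.6+6) = Beta(11, 15.6).
For Beta(a, b) with a, b > 1 the mode is (a−1)/(a+b−2) = 10/24.6 ≈ 0.4065.

p̂_MAP = 0.4065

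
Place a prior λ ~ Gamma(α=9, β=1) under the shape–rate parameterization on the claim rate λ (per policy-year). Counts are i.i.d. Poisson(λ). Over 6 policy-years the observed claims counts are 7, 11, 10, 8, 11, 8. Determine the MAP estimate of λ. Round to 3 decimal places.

λ̂_MAP = 9.000

Σxᵢ = 7+11+10+8+11+8 = 55, with n = 6.
Posterior ∝ λ^8e^(−1λ) · λ^55e^(−6λ) = λ^63e^(−7λ), i.e. Gamma(shape=64, rate=7).
The mode of a Gamma(a, b) with a ≥ 1 (shape–rate) is (a−1)/b = 63/7 ≈ 9.000.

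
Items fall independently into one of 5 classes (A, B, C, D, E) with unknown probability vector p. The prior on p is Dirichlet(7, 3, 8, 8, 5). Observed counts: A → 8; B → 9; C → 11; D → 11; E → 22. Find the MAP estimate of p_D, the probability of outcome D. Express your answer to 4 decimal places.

MAP estimate of p_D = 0.2069

The posterior is Dirichlet(αᵢ + nᵢ) = Dirichlet(15, 12, 19, 19, 27).
For a Dirichlet(a₁,…,a_K) with all aᵢ > 1, the mode has j-th component (aⱼ − 1)/(Σaᵢ − K).
Here Σaᵢ = 92 and K = 5, so p_D = (19 − 1)/(92 − 5) = 18/87 ≈ 0.2069.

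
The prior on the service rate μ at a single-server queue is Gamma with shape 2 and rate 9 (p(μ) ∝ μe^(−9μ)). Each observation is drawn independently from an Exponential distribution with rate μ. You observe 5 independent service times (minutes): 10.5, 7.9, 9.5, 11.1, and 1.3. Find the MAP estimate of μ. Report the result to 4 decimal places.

The Exponential(rate=μ) likelihood is ∝ μ^n e^(−μΣtᵢ). Here n = 5 and Σtᵢ = 10.5 + 7.9 + 9.5 + 11.1 + 1.3 = 40.3.
Posterior ∝ μe^(−9μ) · μ^5e^(−40.3μ) = μ^6e^(−49.3μ), i.e. Gamma(7, 49.3).
Mode = (a−1)/b = 6/49.3 ≈ 0.1217.

μ̂_MAP = 0.1217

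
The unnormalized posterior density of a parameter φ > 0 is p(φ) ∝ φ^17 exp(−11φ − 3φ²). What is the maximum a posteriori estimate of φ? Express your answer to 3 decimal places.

ℓ'(φ) = 17/φ − 11 − 6φ. Setting this to zero and multiplying by φ: 6φ² + 11φ − 17 = 0.
φ = (−11 + √(11² + 4·6·17)) / (2·6) = (−11 + √529) / 12 = (−11 + 23)/12 = 1.
ℓ''(φ) = −17/φ² − 6 < 0, confirming a maximum.

φ̂_MAP = 1.000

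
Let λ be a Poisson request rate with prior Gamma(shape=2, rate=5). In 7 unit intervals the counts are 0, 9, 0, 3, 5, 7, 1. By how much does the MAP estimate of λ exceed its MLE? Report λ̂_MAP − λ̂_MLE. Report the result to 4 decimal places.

MAP − MLE = -1.4048

Σxᵢ = 25. Posterior is Gamma(27, 12); MAP = (27−1)/12 = 26/12 ≈ 2.16667.
MLE = x̄ = 25/7 ≈ 3.57143.
Difference = 26/12 − 25/7 = -59/42 ≈ -1.4048.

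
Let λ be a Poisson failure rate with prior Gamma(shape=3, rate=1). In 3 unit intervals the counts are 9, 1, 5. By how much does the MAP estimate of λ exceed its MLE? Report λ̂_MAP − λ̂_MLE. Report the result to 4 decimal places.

Σxᵢ = 15. Posterior is Gamma(18, 4); MAP = (18−1)/4 = 17/4 ≈ 4.25000.
MLE = x̄ = 15/3 ≈ 5.00000.
Difference = 17/4 − 15/3 = -3/4 ≈ -0.7500.

MAP − MLE = -0.7500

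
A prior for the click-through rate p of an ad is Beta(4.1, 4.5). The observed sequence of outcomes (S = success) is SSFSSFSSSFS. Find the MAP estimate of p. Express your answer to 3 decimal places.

Prior: Beta(4.1, 4.5).
Data: 8 successes in 11 trials (from the sequence). The binomial likelihood contributes p^8(1−p)^3, so the posterior is Beta(4.1+8, 4.5+3) = Beta(12.1, 7.5).
For Beta(a, b) with a, b > 1 the mode is (a−1)/(a+b−2) = 11.1/17.6 ≈ 0.631.

p̂_MAP = 0.631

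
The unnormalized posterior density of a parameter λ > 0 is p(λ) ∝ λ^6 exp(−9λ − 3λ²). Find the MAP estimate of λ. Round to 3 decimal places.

ℓ'(λ) = 6/λ − 9 − 6λ. Setting this to zero and multiplying by λ: 6λ² + 9λ − 6 = 0.
λ = (−9 + √(9² + 4·6·6)) / (2·6) = (−9 + √225) / 12 = (−9 + 15)/12 = 1/2.
ℓ''(λ) = −6/λ² − 6 < 0, confirming a maximum.

λ̂_MAP = 0.500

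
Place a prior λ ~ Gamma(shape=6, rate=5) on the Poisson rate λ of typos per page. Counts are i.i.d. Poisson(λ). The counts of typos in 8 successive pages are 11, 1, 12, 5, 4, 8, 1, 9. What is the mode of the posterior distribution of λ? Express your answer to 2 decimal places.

Σxᵢ = 11+1+12+5+4+8+1+9 = 51, with n = 8.
Posterior ∝ λ^5e^(−5λ) · λ^51e^(−8λ) = λ^56e^(−13λ), i.e. Gamma(shape=57, rate=13).
The mode of a Gamma(a, b) with a ≥ 1 (shape–rate) is (a−1)/b = 56/13 ≈ 4.31.

λ̂_MAP = 4.31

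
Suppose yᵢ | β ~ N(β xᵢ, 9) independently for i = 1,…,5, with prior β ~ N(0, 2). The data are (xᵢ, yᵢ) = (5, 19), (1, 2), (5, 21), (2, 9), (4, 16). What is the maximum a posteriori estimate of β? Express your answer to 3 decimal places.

log p(β | y) = −Σ(yᵢ − βxᵢ)²/(2·9) − β²/(2·2) + const.
Setting the derivative to zero: Σxᵢ(yᵢ − βxᵢ)/9 − β/2 = 0, so β = Σxᵢyᵢ / (Σxᵢ² + σ²/τ²).
Σxᵢyᵢ = 5·19 + 1·2 + 5·21 + 2·9 + 4·16 = 284; Σxᵢ² = 71; σ²/τ² = 4.5.
β̂_MAP = 284 / (71 + 4.5) = 284/75.5 ≈ 3.762.

β̂_MAP = 3.762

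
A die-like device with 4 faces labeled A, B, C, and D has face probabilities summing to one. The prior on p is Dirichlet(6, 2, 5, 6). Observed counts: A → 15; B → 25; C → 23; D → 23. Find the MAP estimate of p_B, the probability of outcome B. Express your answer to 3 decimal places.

MAP estimate of p_B = 0.257

The posterior is Dirichlet(αᵢ + nᵢ) = Dirichlet(21, 27, 28, 29).
For a Dirichlet(a₁,…,a_K) with all aᵢ > 1, the mode has j-th component (aⱼ − 1)/(Σaᵢ − K).
Here Σaᵢ = 105 and K = 4, so p_B = (27 − 1)/(105 − 4) = 26/101 ≈ 0.257.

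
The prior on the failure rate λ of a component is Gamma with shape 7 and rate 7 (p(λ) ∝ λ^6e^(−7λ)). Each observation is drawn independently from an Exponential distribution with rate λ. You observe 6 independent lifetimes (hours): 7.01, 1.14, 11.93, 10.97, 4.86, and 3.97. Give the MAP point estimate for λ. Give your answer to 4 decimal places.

The Exponential(rate=λ) likelihood is ∝ λ^n e^(−λΣtᵢ). Here n = 6 and Σtᵢ = 7.01 + 1.14 + 11.93 + 10.97 + 4.86 + 3.97 = 39.88.
Posterior ∝ λ^6e^(−7λ) · λ^6e^(−39.88λ) = λ^12e^(−46.88λ), i.e. Gamma(13, 46.88).
Mode = (a−1)/b = 12/46.88 ≈ 0.2560.

λ̂_MAP = 0.2560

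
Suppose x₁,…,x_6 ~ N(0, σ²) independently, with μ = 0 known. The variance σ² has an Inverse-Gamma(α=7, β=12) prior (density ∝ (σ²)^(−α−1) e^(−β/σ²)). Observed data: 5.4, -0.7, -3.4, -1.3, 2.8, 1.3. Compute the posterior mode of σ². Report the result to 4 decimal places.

Sum of squared deviations about the known mean: SS = (5.4−0)² + (-0.7−0)² + (-3.4−0)² + (-1.3−0)² + (2.8−0)² + (1.3−0)² = 52.43.
The Normal likelihood contributes (σ²)^(−n/2) exp(−SS/(2σ²)), so the posterior is Inverse-Gamma(α + n/2, β + SS/2) = Inverse-Gamma(10, 38.215).
The mode of Inverse-Gamma(a, b) is b/(a+1) = 38.215/11 ≈ 3.4741.

σ̂²_MAP = 3.4741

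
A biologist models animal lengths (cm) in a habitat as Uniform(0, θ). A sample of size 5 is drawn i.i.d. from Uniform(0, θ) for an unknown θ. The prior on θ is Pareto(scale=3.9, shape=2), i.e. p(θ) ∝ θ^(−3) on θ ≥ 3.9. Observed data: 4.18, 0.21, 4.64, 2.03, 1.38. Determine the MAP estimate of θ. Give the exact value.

The Uniform(0, θ) likelihood is θ^(−n) for θ ≥ max(xᵢ), zero otherwise. Here max(xᵢ) = 4.64.
Posterior ∝ θ^(−3) · θ^(−5) = θ^(−8) on θ ≥ max(3.9, 4.64) = 4.64.
This density is strictly decreasing in θ, so the posterior mode lies at the lower boundary of the support.

θ̂_MAP = 4.64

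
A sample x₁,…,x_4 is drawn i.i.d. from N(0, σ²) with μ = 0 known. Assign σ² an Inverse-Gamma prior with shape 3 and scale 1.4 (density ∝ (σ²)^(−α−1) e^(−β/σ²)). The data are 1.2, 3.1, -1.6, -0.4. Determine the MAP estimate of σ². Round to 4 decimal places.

Sum of squared deviations about the known mean: SS = (1.2−0)² + (3.1−0)² + (-1.6−0)² + (-0.4−0)² = 13.77.
The Normal likelihood contributes (σ²)^(−n/2) exp(−SS/(2σ²)), so the posterior is Inverse-Gamma(α + n/2, β + SS/2) = Inverse-Gamma(5, 8.285).
The mode of Inverse-Gamma(a, b) is b/(a+1) = 8.285/6 ≈ 1.3808.

σ̂²_MAP = 1.3808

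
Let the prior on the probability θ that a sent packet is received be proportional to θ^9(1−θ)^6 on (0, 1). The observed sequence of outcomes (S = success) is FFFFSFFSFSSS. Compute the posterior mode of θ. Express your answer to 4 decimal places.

The prior density ∝ θ^9(1−θ)^6 is the kernel of Beta(10, 7).
Data: 5 successes in 12 trials (from the sequence). The binomial likelihood contributes θ^5(1−θ)^7, so the posterior is Beta(10+5, 7+7) = Beta(15, 14).
For Beta(a, b) with a, b > 1 the mode is (a−1)/(a+b−2) = 14/27 ≈ 0.5185.

θ̂_MAP = 0.5185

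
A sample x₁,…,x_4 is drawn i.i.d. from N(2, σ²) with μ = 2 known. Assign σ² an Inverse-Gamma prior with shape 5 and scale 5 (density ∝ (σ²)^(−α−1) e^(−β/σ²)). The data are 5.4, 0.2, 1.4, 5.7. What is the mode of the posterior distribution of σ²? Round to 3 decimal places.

Sum of squared deviations about the known mean: SS = (5.4−2)² + (0.2−2)² + (1.4−2)² + (5.7−2)² = 28.85.
The Normal likelihood contributes (σ²)^(−n/2) exp(−SS/(2σ²)), so the posterior is Inverse-Gamma(α + n/2, β + SS/2) = Inverse-Gamma(7, 19.425).
The mode of Inverse-Gamma(a, b) is b/(a+1) = 19.425/8 ≈ 2.428.

σ̂²_MAP = 2.428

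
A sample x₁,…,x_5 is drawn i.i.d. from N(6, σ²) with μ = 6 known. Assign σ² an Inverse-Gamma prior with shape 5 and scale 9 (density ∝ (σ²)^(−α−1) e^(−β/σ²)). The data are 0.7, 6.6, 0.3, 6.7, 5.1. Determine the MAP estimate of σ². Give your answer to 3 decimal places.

σ̂²_MAP = 4.720

Sum of squared deviations about the known mean: SS = (0.7−6)² + (6.6−6)² + (0.3−6)² + (6.7−6)² + (5.1−6)² = 62.24.
The Normal likelihood contributes (σ²)^(−n/2) exp(−SS/(2σ²)), so the posterior is Inverse-Gamma(α + n/2, β + SS/2) = Inverse-Gamma(7.5, 40.12).
The mode of Inverse-Gamma(a, b) is b/(a+1) = 40.12/8.5 ≈ 4.720.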